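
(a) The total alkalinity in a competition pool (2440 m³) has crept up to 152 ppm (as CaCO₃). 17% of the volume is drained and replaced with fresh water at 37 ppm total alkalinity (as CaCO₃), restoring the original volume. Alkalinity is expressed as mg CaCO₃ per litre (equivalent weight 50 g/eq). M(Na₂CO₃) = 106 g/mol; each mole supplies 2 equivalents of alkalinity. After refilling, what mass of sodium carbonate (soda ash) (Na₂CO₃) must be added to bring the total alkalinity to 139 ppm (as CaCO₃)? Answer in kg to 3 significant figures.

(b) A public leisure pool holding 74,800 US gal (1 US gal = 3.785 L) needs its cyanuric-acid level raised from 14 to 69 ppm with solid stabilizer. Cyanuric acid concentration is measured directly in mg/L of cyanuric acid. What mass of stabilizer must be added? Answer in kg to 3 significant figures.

(a) 16.9 kg; (b) 15.6 kg

(a) Volume: 2440 m³ = 2,440,000 L.
(a) After draining 17% and refilling: 152 × 0.83 + 37 × 0.17 = 132.45 ppm.
(a) Deficit to target: 139 − 132.45 = 6.55 mg/L.
(a) As CaCO₃: 6.55 mg/L × 2,440,000 L = 15,980 g; ÷ 50 g/eq ÷ 2 = 159.8 mol Na₂CO₃.
(a) Mass: 159.8 × 106 = 16,940 g.

(b) Volume: 74,800 US gal × 3.785 L/gal = 283,118 L.
(b) CYA to add: (69 − 14) = 55 mg/L × 283,118 L = 15,570 g cyanuric acid.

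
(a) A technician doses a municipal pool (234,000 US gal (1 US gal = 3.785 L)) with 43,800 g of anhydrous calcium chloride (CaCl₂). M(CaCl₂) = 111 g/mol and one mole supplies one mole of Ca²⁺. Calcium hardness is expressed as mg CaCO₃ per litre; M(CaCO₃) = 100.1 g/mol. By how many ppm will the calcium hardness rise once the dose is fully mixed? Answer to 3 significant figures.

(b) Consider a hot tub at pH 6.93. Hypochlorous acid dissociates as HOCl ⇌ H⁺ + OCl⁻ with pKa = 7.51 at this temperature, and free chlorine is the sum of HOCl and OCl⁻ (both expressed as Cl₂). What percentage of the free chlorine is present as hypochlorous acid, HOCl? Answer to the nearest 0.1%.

(a) Volume: 234,000 US gal × 3.785 L/gal = 885,690 L.
(a) Moles of Ca²⁺: 43,800 g ÷ 111 g/mol = 394.6 mol.
(a) As CaCO₃: 394.6 mol × 100.1 g/mol = 39,500 g.
(a) Rise: 39,500 g / 885,690 L × 1000 = 44.6 mg/L.

(b) [OCl⁻]/[HOCl] = 10^(pH − pKa) = 10^(6.93 − 7.51) = 10^-0.58 = 0.263.
(b) Fraction as HOCl = 1 / (1 + 0.263) = 0.7917.

(a) 44.6 ppm; (b) 79.2%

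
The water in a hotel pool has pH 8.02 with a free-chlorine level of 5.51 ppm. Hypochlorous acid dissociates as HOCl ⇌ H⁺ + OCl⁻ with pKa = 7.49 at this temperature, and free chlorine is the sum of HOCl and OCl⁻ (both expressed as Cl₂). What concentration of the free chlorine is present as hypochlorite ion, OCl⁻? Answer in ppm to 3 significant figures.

[OCl⁻]/[HOCl] = 10^(pH − pKa) = 10^(8.02 − 7.49) = 10^0.53 = 3.388.
Fraction as HOCl = 1 / (1 + 3.388) = 0.2279.
OCl⁻ = (1 − 0.2279) × 5.51 ppm = 4.254 ppm.

4.25 ppm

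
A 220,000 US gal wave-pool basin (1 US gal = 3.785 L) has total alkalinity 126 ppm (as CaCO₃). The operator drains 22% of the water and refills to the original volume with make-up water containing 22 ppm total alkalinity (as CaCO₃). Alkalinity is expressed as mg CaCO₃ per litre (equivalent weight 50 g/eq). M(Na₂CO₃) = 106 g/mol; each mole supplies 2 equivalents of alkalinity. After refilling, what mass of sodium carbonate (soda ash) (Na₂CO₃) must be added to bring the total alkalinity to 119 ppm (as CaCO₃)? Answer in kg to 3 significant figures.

14.0 kg

Volume: 220,000 US gal × 3.785 L/gal = 832,700 L.
After draining 22% and refilling: 126 × 0.78 + 22 × 0.22 = 103.12 ppm.
Deficit to target: 119 − 103.12 = 15.88 mg/L.
As CaCO₃: 15.88 mg/L × 832,700 L = 13,220 g; ÷ 50 g/eq ÷ 2 = 132.2 mol Na₂CO₃.
Mass: 132.2 × 106 = 14,020 g.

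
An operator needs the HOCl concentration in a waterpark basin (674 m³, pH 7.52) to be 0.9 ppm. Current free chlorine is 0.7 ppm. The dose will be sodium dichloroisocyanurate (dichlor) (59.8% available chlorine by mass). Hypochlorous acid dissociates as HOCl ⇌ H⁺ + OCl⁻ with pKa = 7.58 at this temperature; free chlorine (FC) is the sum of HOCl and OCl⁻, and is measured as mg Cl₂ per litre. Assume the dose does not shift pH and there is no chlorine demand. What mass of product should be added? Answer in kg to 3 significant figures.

1.11 kg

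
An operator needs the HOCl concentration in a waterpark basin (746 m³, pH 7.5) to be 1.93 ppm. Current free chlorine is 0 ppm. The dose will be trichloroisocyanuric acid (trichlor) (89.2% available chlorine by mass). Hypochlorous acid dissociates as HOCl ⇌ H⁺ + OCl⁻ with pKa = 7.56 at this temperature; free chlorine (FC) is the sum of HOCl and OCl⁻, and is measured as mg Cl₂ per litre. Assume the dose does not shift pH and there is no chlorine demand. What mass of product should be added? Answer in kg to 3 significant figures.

Volume: 746 m³ = 746,000 L.
[OCl⁻]/[HOCl] = 10^(pH − pKa) = 10^(7.5 − 7.56) = 0.871; fraction as HOCl = 1/(1 + 0.871) = 0.5345.
Free chlorine required for 1.93 ppm HOCl: 1.93 / 0.5345 = 3.611 ppm.
FC to add: 3.611 − 0 = 3.611 mg/L as Cl₂.
Cl₂ equivalent: 3.611 mg/L × 746,000 L = 2694 g.
Product at 89.2% available Cl: 2694 / 0.892 = 3020 g.

3.02 kg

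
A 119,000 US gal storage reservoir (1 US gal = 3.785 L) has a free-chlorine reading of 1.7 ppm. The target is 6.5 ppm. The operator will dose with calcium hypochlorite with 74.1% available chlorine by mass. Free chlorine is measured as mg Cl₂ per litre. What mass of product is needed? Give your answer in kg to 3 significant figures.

2.92 kg

Volume: 119,000 US gal × 3.785 L/gal = 450,415 L.
Chlorine deficit: 6.5 − 1.7 = 4.8 ppm = 4.8 mg/L as Cl₂.
Cl₂ equivalent needed: 4.8 mg/L × 450,415 L = 2,162,000 mg = 2162 g.
Product at 74.1% available chlorine: 2162 / 0.741 = 2918 g.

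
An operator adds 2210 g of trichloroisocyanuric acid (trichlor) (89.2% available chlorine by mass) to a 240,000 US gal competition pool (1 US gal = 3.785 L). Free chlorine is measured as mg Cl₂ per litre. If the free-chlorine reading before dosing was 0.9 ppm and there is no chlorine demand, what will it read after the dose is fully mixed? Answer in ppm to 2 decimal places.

3.07 ppm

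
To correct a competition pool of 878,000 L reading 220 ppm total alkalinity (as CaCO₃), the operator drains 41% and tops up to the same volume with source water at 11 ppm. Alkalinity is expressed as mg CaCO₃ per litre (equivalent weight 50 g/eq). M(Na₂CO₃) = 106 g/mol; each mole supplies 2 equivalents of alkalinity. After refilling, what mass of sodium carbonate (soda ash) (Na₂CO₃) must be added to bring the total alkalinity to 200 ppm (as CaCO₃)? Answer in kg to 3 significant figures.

After draining 41% and refilling: 220 × 0.59 + 11 × 0.41 = 134.31 ppm.
Deficit to target: 200 − 134.31 = 65.69 mg/L.
As CaCO₃: 65.69 mg/L × 878,000 L = 57,680 g; ÷ 50 g/eq ÷ 2 = 576.8 mol Na₂CO₃.
Mass: 576.8 × 106 = 61,140 g.

61.1 kg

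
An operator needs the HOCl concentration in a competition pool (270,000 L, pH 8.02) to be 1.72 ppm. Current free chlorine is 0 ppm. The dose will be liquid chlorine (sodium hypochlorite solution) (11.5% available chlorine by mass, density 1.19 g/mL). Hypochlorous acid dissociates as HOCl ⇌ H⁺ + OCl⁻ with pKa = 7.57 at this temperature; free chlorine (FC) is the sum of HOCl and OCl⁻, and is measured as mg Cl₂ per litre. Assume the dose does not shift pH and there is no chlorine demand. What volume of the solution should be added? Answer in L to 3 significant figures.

13.0 L

[OCl⁻]/[HOCl] = 10^(pH − pKa) = 10^(8.02 − 7.57) = 2.818; fraction as HOCl = 1/(1 + 2.818) = 0.2619.
Free chlorine required for 1.72 ppm HOCl: 1.72 / 0.2619 = 6.568 ppm.
FC to add: 6.568 − 0 = 6.568 mg/L as Cl₂.
Cl₂ equivalent: 6.568 mg/L × 270,000 L = 1773 g.
Product at 11.5% available Cl: 1773 / 0.115 = 15,420 g.
Volume: 15,420 g ÷ 1.19 g/mL = 12,960 mL.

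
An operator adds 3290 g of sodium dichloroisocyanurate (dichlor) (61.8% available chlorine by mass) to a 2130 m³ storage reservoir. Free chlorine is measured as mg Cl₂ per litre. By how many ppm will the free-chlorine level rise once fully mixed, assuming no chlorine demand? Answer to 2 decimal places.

0.95 ppm

Volume: 2130 m³ = 2,130,000 L.
Available chlorine delivered: 3290 g × 0.618 = 2033 g as Cl₂.
Concentration rise: 2033 g / 2,130,000 L = 0.9546 mg/L = 0.95 ppm.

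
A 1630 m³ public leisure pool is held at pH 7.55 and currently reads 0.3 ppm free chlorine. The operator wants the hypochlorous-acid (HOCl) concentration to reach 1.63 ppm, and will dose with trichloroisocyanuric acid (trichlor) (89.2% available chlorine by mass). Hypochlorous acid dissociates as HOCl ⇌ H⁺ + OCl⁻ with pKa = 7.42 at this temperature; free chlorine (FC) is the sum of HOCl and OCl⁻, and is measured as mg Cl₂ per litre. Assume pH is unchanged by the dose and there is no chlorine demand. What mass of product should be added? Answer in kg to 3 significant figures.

Volume: 1630 m³ = 1,630,000 L.
[OCl⁻]/[HOCl] = 10^(pH − pKa) = 10^(7.55 − 7.42) = 1.349; fraction as HOCl = 1/(1 + 1.349) = 0.4257.
Free chlorine required for 1.63 ppm HOCl: 1.63 / 0.4257 = 3.829 ppm.
FC to add: 3.829 − 0.3 = 3.529 mg/L as Cl₂.
Cl₂ equivalent: 3.529 mg/L × 1,630,000 L = 5752 g.
Product at 89.2% available Cl: 5752 / 0.892 = 6448 g.

6.45 kg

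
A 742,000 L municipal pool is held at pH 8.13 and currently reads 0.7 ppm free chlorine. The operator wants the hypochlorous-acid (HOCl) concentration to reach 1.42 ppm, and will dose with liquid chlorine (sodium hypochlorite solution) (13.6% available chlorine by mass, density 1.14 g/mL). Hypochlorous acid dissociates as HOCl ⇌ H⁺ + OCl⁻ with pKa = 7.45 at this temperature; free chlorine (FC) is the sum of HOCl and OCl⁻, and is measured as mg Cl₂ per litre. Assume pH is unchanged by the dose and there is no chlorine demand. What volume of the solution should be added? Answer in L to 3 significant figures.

36.0 L

[OCl⁻]/[HOCl] = 10^(pH − pKa) = 10^(8.13 − 7.45) = 4.786; fraction as HOCl = 1/(1 + 4.786) = 0.1728.
Free chlorine required for 1.42 ppm HOCl: 1.42 / 0.1728 = 8.217 ppm.
FC to add: 8.217 − 0.7 = 7.517 mg/L as Cl₂.
Cl₂ equivalent: 7.517 mg/L × 742,000 L = 5577 g.
Product at 13.6% available Cl: 5577 / 0.136 = 41,010 g.
Volume: 41,010 g ÷ 1.14 g/mL = 35,970 mL.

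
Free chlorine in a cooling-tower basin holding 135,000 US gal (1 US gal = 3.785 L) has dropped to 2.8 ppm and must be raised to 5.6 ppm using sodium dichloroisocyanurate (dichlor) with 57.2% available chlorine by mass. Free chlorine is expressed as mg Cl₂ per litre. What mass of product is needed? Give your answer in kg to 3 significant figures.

2.50 kg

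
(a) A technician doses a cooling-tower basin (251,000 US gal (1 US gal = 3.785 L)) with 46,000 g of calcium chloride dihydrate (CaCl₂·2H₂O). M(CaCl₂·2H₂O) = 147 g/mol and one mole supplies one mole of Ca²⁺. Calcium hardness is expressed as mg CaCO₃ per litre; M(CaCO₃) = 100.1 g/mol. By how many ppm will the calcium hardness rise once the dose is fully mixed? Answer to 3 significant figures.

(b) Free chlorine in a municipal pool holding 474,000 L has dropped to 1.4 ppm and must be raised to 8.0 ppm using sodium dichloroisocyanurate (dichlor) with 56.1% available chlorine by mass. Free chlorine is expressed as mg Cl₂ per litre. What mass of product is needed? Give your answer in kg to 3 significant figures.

(a) 33.0 ppm; (b) 5.58 kg

(a) Volume: 251,000 US gal × 3.785 L/gal = 950,035 L.
(a) Moles of Ca²⁺: 46,000 g ÷ 147 g/mol = 312.9 mol.
(a) As CaCO₃: 312.9 mol × 100.1 g/mol = 31,320 g.
(a) Rise: 31,320 g / 950,035 L × 1000 = 32.97 mg/L.

(b) Chlorine deficit: 8.0 − 1.4 = 6.6 ppm = 6.6 mg/L as Cl₂.
(b) Cl₂ equivalent needed: 6.6 mg/L × 474,000 L = 3,128,000 mg = 3128 g.
(b) Product at 56.1% available chlorine: 3128 / 0.561 = 5576 g.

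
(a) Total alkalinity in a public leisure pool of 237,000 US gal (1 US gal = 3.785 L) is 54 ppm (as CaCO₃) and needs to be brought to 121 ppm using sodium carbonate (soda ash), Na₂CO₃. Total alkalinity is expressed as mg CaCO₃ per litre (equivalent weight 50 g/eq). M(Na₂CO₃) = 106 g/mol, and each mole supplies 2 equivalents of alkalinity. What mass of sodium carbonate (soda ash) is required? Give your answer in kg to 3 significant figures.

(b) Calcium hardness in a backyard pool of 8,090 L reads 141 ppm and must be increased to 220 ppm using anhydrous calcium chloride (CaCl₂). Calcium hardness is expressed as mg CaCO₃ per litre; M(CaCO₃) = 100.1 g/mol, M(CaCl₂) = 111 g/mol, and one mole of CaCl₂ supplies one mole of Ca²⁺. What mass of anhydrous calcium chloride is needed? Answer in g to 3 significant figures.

(a) 63.7 kg; (b) 709 g

(a) Volume: 237,000 US gal × 3.785 L/gal = 897,045 L.
(a) Alkalinity to add: (121 − 54) = 67 mg/L as CaCO₃ × 897,045 L = 60,100 g as CaCO₃.
(a) Equivalents: 60,100 g ÷ 50 g/eq = 1202 eq.
(a) Each mole of Na₂CO₃ supplies 2 eq, so 1202 / 2 = 601 mol.
(a) Mass: 601 mol × 106 g/mol = 63,710 g.

(b) Hardness to add: (220 − 141) = 79 mg/L as CaCO₃ × 8,090 L = 639.1 g as CaCO₃.
(b) Moles of Ca²⁺ (1 mol Ca²⁺ ≡ 1 mol CaCO₃): 639.1 / 100.1 g/mol = 6.385 mol.
(b) Mass of CaCl₂: 6.385 × 111 = 708.7 g.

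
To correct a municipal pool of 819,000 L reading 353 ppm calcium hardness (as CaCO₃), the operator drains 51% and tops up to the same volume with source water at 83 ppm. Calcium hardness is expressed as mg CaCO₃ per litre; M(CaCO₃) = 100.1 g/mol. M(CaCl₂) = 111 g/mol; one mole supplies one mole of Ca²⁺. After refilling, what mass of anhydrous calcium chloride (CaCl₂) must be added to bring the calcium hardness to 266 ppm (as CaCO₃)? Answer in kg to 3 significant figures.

After draining 51% and refilling: 353 × 0.49 + 83 × 0.51 = 215.3 ppm.
Deficit to target: 266 − 215.3 = 50.7 mg/L.
As CaCO₃: 50.7 mg/L × 819,000 L = 41,520 g; ÷ 100.1 = 414.8 mol Ca²⁺.
Mass: 414.8 × 111 = 46,040 g.

46.0 kg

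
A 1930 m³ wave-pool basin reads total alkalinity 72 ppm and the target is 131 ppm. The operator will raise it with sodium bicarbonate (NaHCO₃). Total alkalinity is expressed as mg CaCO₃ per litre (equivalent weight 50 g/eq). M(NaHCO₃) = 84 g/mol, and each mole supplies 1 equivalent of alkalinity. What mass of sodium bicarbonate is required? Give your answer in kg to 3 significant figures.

Volume: 1930 m³ = 1,930,000 L.
Alkalinity to add: (131 − 72) = 59 mg/L as CaCO₃ × 1,930,000 L = 113,900 g as CaCO₃.
Equivalents: 113,900 g ÷ 50 g/eq = 2277 eq.
NaHCO₃ supplies 1 eq per mole → 2277 mol.
Mass: 2277 mol × 84 g/mol = 191,300 g.

191 kg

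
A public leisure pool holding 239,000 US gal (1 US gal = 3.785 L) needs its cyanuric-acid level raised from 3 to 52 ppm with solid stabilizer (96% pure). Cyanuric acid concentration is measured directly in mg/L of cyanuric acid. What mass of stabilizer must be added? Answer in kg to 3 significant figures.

46.2 kg

Volume: 239,000 US gal × 3.785 L/gal = 904,615 L.
CYA to add: (52 − 3) = 49 mg/L × 904,615 L = 44,330 g cyanuric acid.
At 96% purity: 44,330 / 0.96 = 46,170 g product.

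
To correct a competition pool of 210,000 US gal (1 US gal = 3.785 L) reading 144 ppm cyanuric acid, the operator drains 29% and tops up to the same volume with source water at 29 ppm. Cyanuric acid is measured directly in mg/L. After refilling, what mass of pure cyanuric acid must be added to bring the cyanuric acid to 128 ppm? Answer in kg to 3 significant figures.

Volume: 210,000 US gal × 3.785 L/gal = 794,850 L.
After draining 29% and refilling: 144 × 0.71 + 29 × 0.29 = 110.65 ppm.
Deficit to target: 128 − 110.65 = 17.35 mg/L.
Mass: 17.35 mg/L × 794,850 L = 13,790 g cyanuric acid.

13.8 kg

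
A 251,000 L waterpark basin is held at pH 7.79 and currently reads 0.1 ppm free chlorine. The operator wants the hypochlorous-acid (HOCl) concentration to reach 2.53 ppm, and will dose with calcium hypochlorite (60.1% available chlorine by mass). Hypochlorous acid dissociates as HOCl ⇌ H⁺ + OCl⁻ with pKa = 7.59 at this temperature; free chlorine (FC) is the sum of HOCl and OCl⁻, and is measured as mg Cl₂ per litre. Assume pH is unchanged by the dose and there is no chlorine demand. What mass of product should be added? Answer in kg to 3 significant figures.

2.69 kg

[OCl⁻]/[HOCl] = 10^(pH − pKa) = 10^(7.79 − 7.59) = 1.585; fraction as HOCl = 1/(1 + 1.585) = 0.3869.
Free chlorine required for 2.53 ppm HOCl: 2.53 / 0.3869 = 6.54 ppm.
FC to add: 6.54 − 0.1 = 6.44 mg/L as Cl₂.
Cl₂ equivalent: 6.44 mg/L × 251,000 L = 1616 g.
Product at 60.1% available Cl: 1616 / 0.601 = 2689 g.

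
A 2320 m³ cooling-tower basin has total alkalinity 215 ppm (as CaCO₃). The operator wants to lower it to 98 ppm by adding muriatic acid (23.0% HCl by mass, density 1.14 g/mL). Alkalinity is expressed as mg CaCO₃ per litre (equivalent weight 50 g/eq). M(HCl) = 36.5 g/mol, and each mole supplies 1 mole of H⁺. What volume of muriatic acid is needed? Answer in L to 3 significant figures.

756 L

Volume: 2320 m³ = 2,320,000 L.
Alkalinity to neutralize: (215 − 98) = 117 mg/L as CaCO₃ × 2,320,000 L = 271,400 g as CaCO₃.
Equivalents of H⁺ required: 271,400 ÷ 50 g/eq = 5429 eq = 5429 mol HCl.
Mass of HCl: 5429 × 36.5 = 198,200 g.
Mass of 23.0% solution: 198,200 / 0.23 = 861,500 g.
Volume: 861,500 g ÷ 1.14 g/mL = 755,700 mL.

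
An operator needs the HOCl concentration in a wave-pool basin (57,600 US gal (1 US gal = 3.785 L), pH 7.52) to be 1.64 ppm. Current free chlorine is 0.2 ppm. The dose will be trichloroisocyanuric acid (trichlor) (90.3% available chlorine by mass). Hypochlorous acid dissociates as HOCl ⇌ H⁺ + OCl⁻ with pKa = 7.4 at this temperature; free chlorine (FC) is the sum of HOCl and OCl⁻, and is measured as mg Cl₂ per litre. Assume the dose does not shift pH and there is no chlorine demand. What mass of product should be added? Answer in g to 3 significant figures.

870 g

Volume: 57,600 US gal × 3.785 L/gal = 218,016 L.
[OCl⁻]/[HOCl] = 10^(pH − pKa) = 10^(7.52 − 7.4) = 1.318; fraction as HOCl = 1/(1 + 1.318) = 0.4314.
Free chlorine required for 1.64 ppm HOCl: 1.64 / 0.4314 = 3.802 ppm.
FC to add: 3.802 − 0.2 = 3.602 mg/L as Cl₂.
Cl₂ equivalent: 3.602 mg/L × 218,016 L = 785.3 g.
Product at 90.3% available Cl: 785.3 / 0.903 = 869.6 g.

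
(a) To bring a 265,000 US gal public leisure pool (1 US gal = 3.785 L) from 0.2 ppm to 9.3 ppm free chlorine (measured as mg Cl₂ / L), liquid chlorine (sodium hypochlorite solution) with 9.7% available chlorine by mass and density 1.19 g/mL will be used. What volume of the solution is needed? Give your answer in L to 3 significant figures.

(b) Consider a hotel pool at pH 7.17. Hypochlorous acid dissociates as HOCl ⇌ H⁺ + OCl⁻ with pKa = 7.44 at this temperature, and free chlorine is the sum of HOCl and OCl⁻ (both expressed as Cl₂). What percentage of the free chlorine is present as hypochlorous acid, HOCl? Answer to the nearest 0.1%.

(a) 79.1 L; (b) 65.1%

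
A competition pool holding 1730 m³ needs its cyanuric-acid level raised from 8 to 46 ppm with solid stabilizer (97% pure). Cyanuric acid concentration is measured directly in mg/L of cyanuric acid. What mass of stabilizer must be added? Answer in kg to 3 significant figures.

67.8 kg

Volume: 1730 m³ = 1,730,000 L.
CYA to add: (46 − 8) = 38 mg/L × 1,730,000 L = 65,740 g cyanuric acid.
At 97% purity: 65,740 / 0.97 = 67,770 g product.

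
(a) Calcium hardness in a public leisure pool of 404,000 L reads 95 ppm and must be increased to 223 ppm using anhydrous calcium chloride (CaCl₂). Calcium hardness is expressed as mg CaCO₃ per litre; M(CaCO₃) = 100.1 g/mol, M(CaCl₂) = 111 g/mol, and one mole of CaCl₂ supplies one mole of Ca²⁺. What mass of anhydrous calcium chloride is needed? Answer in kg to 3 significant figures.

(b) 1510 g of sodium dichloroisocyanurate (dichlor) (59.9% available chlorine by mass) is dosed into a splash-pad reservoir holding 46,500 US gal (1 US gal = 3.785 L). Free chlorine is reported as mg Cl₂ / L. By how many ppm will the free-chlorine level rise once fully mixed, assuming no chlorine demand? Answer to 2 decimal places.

(a) 57.3 kg; (b) 5.14 ppm

(a) Hardness to add: (223 − 95) = 128 mg/L as CaCO₃ × 404,000 L = 51,710 g as CaCO₃.
(a) Moles of Ca²⁺ (1 mol Ca²⁺ ≡ 1 mol CaCO₃): 51,710 / 100.1 g/mol = 516.6 mol.
(a) Mass of CaCl₂: 516.6 × 111 = 57,340 g.

(b) Volume: 46,500 US gal × 3.785 L/gal = 176,002 L.
(b) Available chlorine delivered: 1510 g × 0.599 = 904.5 g as Cl₂.
(b) Concentration rise: 904.5 g / 176,002 L = 5.139 mg/L = 5.14 ppm.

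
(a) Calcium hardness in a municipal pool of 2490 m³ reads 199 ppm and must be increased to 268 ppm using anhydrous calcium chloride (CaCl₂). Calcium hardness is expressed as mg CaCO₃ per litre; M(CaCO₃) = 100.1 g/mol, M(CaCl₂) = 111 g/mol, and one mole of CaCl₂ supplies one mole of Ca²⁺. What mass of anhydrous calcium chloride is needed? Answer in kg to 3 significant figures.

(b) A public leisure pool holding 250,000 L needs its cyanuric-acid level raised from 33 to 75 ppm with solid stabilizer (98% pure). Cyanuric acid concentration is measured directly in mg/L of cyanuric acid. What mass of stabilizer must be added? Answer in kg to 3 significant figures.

(a) Volume: 2490 m³ = 2,490,000 L.
(a) Hardness to add: (268 − 199) = 69 mg/L as CaCO₃ × 2,490,000 L = 171,800 g as CaCO₃.
(a) Moles of Ca²⁺ (1 mol Ca²⁺ ≡ 1 mol CaCO₃): 171,800 / 100.1 g/mol = 1716 mol.
(a) Mass of CaCl₂: 1716 × 111 = 190,500 g.

(b) CYA to add: (75 − 33) = 42 mg/L × 250,000 L = 10,500 g cyanuric acid.
(b) At 98% purity: 10,500 / 0.98 = 10,710 g product.

(a) 191 kg; (b) 10.7 kg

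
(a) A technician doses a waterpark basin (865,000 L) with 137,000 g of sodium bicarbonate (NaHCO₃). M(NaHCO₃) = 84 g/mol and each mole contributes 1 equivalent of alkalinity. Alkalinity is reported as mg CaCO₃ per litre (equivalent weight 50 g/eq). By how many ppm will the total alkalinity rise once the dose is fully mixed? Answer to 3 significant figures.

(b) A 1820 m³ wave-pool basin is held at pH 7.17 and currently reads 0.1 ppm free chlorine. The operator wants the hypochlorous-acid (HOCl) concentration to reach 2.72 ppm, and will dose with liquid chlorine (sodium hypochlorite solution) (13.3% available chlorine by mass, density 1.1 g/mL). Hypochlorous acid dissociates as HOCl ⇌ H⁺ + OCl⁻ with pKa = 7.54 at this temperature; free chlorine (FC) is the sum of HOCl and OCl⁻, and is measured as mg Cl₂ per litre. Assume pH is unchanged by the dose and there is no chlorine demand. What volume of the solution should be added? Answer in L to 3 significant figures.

(a) 94.3 ppm; (b) 47.0 L

(a) Moles of NaHCO₃: 137,000 g ÷ 84 g/mol = 1631 mol → 1631 eq of alkalinity.
(a) As CaCO₃: 1631 eq × 50 g/eq = 81,550 g.
(a) Rise: 81,550 g / 865,000 L × 1000 = 94.27 mg/L.

(b) Volume: 1820 m³ = 1,820,000 L.
(b) [OCl⁻]/[HOCl] = 10^(pH − pKa) = 10^(7.17 − 7.54) = 0.4266; fraction as HOCl = 1/(1 + 0.4266) = 0.701.
(b) Free chlorine required for 2.72 ppm HOCl: 2.72 / 0.701 = 3.88 ppm.
(b) FC to add: 3.88 − 0.1 = 3.78 mg/L as Cl₂.
(b) Cl₂ equivalent: 3.78 mg/L × 1,820,000 L = 6880 g.
(b) Product at 13.3% available Cl: 6880 / 0.133 = 51,730 g.
(b) Volume: 51,730 g ÷ 1.1 g/mL = 47,030 mL.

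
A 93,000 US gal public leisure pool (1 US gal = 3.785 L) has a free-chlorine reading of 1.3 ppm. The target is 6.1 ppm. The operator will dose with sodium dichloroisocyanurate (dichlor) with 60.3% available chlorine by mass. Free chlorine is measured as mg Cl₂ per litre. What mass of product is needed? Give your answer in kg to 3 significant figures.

2.80 kg

Volume: 93,000 US gal × 3.785 L/gal = 352,005 L.
Chlorine deficit: 6.1 − 1.3 = 4.8 ppm = 4.8 mg/L as Cl₂.
Cl₂ equivalent needed: 4.8 mg/L × 352,005 L = 1,690,000 mg = 1690 g.
Product at 60.3% available chlorine: 1690 / 0.603 = 2802 g.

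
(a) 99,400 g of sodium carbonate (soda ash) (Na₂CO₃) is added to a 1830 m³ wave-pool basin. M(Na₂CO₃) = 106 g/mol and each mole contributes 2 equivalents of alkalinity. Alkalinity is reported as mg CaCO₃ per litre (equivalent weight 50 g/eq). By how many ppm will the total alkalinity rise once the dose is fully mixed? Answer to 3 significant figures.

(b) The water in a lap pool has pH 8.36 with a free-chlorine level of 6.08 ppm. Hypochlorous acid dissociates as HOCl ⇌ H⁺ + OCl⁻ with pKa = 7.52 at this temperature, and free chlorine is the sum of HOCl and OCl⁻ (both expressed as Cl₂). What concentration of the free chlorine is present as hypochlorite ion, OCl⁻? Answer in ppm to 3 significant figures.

(a) 51.2 ppm; (b) 5.31 ppm

(a) Volume: 1830 m³ = 1,830,000 L.
(a) Moles of Na₂CO₃: 99,400 g ÷ 106 g/mol = 937.7 mol → 1875 eq of alkalinity.
(a) As CaCO₃: 1875 eq × 50 g/eq = 93,770 g.
(a) Rise: 93,770 g / 1,830,000 L × 1000 = 51.24 mg/L.

(b) [OCl⁻]/[HOCl] = 10^(pH − pKa) = 10^(8.36 − 7.52) = 10^0.84 = 6.918.
(b) Fraction as HOCl = 1 / (1 + 6.918) = 0.1263.
(b) OCl⁻ = (1 − 0.1263) × 6.08 ppm = 5.312 ppm.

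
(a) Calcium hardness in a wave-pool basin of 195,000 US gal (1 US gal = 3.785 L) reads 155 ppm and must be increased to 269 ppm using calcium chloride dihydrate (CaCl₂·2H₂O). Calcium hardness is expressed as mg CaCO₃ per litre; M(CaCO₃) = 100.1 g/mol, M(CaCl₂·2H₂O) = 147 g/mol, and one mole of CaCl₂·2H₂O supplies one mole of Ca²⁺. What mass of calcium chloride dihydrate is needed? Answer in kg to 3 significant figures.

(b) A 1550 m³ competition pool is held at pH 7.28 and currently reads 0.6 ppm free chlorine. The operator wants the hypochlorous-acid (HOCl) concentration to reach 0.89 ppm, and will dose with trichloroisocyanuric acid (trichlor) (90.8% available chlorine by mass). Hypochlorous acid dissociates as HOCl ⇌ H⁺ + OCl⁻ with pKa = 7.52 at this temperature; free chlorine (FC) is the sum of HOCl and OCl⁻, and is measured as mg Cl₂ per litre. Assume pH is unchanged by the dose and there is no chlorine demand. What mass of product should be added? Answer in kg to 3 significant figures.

(a) 124 kg; (b) 1.37 kg

(a) Volume: 195,000 US gal × 3.785 L/gal = 738,075 L.
(a) Hardness to add: (269 − 155) = 114 mg/L as CaCO₃ × 738,075 L = 84,140 g as CaCO₃.
(a) Moles of Ca²⁺ (1 mol Ca²⁺ ≡ 1 mol CaCO₃): 84,140 / 100.1 g/mol = 840.6 mol.
(a) Mass of CaCl₂·2H₂O: 840.6 × 147 = 123,600 g.

(b) Volume: 1550 m³ = 1,550,000 L.
(b) [OCl⁻]/[HOCl] = 10^(pH − pKa) = 10^(7.28 − 7.52) = 0.5754; fraction as HOCl = 1/(1 + 0.5754) = 0.6347.
(b) Free chlorine required for 0.89 ppm HOCl: 0.89 / 0.6347 = 1.402 ppm.
(b) FC to add: 1.402 − 0.6 = 0.8021 mg/L as Cl₂.
(b) Cl₂ equivalent: 0.8021 mg/L × 1,550,000 L = 1243 g.
(b) Product at 90.8% available Cl: 1243 / 0.908 = 1369 g.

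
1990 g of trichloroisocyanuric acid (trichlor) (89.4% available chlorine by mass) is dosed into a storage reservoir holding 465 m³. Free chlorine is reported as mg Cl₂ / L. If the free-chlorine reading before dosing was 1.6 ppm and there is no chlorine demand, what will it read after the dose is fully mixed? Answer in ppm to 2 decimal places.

5.43 ppm

Volume: 465 m³ = 465,000 L.
Available chlorine delivered: 1990 g × 0.894 = 1779 g as Cl₂.
Concentration rise: 1779 g / 465,000 L = 3.826 mg/L = 3.83 ppm.
Final FC: 1.6 + 3.83 = 5.43 ppm.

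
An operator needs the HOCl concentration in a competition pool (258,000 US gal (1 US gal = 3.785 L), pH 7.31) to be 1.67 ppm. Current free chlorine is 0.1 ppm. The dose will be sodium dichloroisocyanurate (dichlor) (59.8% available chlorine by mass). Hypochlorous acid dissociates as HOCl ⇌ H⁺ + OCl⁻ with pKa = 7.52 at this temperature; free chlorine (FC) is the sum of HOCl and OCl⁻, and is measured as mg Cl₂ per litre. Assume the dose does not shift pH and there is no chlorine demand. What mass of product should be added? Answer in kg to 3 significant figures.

4.25 kg

Volume: 258,000 US gal × 3.785 L/gal = 976,530 L.
[OCl⁻]/[HOCl] = 10^(pH − pKa) = 10^(7.31 − 7.52) = 0.6166; fraction as HOCl = 1/(1 + 0.6166) = 0.6186.
Free chlorine required for 1.67 ppm HOCl: 1.67 / 0.6186 = 2.7 ppm.
FC to add: 2.7 − 0.1 = 2.6 mg/L as Cl₂.
Cl₂ equivalent: 2.6 mg/L × 976,530 L = 2539 g.
Product at 59.8% available Cl: 2539 / 0.598 = 4245 g.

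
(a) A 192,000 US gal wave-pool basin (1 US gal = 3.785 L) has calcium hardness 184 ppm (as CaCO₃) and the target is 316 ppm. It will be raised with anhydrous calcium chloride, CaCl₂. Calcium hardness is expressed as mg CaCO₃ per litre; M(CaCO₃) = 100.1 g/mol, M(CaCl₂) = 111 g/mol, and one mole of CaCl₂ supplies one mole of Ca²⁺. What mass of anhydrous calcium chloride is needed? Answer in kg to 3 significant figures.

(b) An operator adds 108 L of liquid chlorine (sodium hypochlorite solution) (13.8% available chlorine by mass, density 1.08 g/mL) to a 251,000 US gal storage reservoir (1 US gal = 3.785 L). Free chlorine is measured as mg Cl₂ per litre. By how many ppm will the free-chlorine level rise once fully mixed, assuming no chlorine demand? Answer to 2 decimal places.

(a) 106 kg; (b) 16.94 ppm

(a) Volume: 192,000 US gal × 3.785 L/gal = 726,720 L.
(a) Hardness to add: (316 − 184) = 132 mg/L as CaCO₃ × 726,720 L = 95,930 g as CaCO₃.
(a) Moles of Ca²⁺ (1 mol Ca²⁺ ≡ 1 mol CaCO₃): 95,930 / 100.1 g/mol = 958.3 mol.
(a) Mass of CaCl₂: 958.3 × 111 = 106,400 g.

(b) Volume: 251,000 US gal × 3.785 L/gal = 950,035 L.
(b) Mass of solution: 108 L × 1000 mL/L × 1.08 g/mL = 116,600 g.
(b) Available chlorine delivered: 116,600 g × 0.138 = 16,100 g as Cl₂.
(b) Concentration rise: 16,100 g / 950,035 L = 16.94 mg/L = 16.94 ppm.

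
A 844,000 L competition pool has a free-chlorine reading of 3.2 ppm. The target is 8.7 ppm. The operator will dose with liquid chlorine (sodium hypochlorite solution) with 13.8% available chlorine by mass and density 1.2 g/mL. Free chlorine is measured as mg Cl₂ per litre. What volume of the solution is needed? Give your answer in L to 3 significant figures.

Chlorine deficit: 8.7 − 3.2 = 5.5 ppm = 5.5 mg/L as Cl₂.
Cl₂ equivalent needed: 5.5 mg/L × 844,000 L = 4,642,000 mg = 4642 g.
Product at 13.8% available chlorine: 4642 / 0.138 = 33,640 g.
Volume at density 1.2 g/mL: 33,640 g ÷ 1.2 g/mL = 28,030 mL.

28.0 L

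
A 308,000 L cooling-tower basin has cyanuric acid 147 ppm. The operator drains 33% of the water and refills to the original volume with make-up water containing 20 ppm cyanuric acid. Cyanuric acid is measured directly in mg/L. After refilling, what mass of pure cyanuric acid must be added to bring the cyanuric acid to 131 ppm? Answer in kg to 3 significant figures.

7.98 kg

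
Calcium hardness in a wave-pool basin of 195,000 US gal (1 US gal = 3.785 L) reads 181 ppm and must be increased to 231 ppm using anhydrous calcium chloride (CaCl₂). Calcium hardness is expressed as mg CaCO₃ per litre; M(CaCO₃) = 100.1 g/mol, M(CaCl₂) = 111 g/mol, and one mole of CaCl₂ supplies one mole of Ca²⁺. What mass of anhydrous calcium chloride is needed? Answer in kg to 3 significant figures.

40.9 kg

Volume: 195,000 US gal × 3.785 L/gal = 738,075 L.
Hardness to add: (231 − 181) = 50 mg/L as CaCO₃ × 738,075 L = 36,900 g as CaCO₃.
Moles of Ca²⁺ (1 mol Ca²⁺ ≡ 1 mol CaCO₃): 36,900 / 100.1 g/mol = 368.7 mol.
Mass of CaCl₂: 368.7 × 111 = 40,920 g.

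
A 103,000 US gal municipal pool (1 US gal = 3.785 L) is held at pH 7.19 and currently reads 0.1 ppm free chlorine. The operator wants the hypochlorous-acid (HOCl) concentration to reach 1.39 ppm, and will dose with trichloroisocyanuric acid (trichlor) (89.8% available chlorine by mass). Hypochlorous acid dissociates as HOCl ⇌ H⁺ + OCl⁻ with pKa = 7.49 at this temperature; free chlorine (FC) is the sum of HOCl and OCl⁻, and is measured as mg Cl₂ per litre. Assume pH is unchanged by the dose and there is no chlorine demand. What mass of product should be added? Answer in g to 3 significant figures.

Volume: 103,000 US gal × 3.785 L/gal = 389,855 L.
[OCl⁻]/[HOCl] = 10^(pH − pKa) = 10^(7.19 − 7.49) = 0.5012; fraction as HOCl = 1/(1 + 0.5012) = 0.6661.
Free chlorine required for 1.39 ppm HOCl: 1.39 / 0.6661 = 2.087 ppm.
FC to add: 2.087 − 0.1 = 1.987 mg/L as Cl₂.
Cl₂ equivalent: 1.987 mg/L × 389,855 L = 774.5 g.
Product at 89.8% available Cl: 774.5 / 0.898 = 862.5 g.

862 g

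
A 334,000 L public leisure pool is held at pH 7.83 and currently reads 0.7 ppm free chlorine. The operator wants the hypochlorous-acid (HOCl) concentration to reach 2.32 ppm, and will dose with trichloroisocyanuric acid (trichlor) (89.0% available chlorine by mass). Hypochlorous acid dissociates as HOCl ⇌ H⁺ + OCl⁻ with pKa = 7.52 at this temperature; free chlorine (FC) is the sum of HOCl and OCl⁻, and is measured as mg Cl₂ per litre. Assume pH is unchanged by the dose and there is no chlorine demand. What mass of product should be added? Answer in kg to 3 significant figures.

2.39 kg

[OCl⁻]/[HOCl] = 10^(pH − pKa) = 10^(7.83 − 7.52) = 2.042; fraction as HOCl = 1/(1 + 2.042) = 0.3288.
Free chlorine required for 2.32 ppm HOCl: 2.32 / 0.3288 = 7.057 ppm.
FC to add: 7.057 − 0.7 = 6.357 mg/L as Cl₂.
Cl₂ equivalent: 6.357 mg/L × 334,000 L = 2123 g.
Product at 89.0% available Cl: 2123 / 0.89 = 2386 g.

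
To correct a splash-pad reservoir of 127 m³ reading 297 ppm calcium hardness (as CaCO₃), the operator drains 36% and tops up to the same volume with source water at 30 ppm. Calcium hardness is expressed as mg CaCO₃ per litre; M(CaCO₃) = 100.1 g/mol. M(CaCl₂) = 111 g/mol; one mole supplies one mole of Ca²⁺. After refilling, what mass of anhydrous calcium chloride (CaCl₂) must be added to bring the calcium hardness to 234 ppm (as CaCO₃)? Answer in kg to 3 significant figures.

4.66 kg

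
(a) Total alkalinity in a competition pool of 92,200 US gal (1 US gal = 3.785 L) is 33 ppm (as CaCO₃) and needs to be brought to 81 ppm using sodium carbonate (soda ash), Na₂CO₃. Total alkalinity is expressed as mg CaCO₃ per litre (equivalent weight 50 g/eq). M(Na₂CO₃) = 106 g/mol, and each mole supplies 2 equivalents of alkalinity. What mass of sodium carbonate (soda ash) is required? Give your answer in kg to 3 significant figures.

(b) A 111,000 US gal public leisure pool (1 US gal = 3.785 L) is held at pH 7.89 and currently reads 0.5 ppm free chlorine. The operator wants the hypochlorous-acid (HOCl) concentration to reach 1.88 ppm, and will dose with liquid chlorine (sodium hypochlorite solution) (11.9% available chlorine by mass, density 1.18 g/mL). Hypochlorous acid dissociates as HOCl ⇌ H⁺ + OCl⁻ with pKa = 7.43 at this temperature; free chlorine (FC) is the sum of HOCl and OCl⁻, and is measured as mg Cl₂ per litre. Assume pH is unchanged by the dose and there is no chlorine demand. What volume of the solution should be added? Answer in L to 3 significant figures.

(a) 17.8 kg; (b) 20.4 L

(a) Volume: 92,200 US gal × 3.785 L/gal = 348,977 L.
(a) Alkalinity to add: (81 − 33) = 48 mg/L as CaCO₃ × 348,977 L = 16,750 g as CaCO₃.
(a) Equivalents: 16,750 g ÷ 50 g/eq = 335 eq.
(a) Each mole of Na₂CO₃ supplies 2 eq, so 335 / 2 = 167.5 mol.
(a) Mass: 167.5 mol × 106 g/mol = 17,760 g.

(b) Volume: 111,000 US gal × 3.785 L/gal = 420,135 L.
(b) [OCl⁻]/[HOCl] = 10^(pH − pKa) = 10^(7.89 − 7.43) = 2.884; fraction as HOCl = 1/(1 + 2.884) = 0.2575.
(b) Free chlorine required for 1.88 ppm HOCl: 1.88 / 0.2575 = 7.302 ppm.
(b) FC to add: 7.302 − 0.5 = 6.802 mg/L as Cl₂.
(b) Cl₂ equivalent: 6.802 mg/L × 420,135 L = 2858 g.
(b) Product at 11.9% available Cl: 2858 / 0.119 = 24,010 g.
(b) Volume: 24,010 g ÷ 1.18 g/mL = 20,350 mL.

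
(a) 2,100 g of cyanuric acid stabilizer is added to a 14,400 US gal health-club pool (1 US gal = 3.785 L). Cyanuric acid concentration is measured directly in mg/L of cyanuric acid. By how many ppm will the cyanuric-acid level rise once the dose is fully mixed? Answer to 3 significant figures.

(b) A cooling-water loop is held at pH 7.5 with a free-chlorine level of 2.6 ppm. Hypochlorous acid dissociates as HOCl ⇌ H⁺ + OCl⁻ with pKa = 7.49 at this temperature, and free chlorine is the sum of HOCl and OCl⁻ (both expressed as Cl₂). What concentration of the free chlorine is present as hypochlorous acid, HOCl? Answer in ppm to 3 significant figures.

(a) Volume: 14,400 US gal × 3.785 L/gal = 54,504 L.
(a) Rise: 2,100 g / 54,504 L × 1000 = 38.53 mg/L.

(b) [OCl⁻]/[HOCl] = 10^(pH − pKa) = 10^(7.5 − 7.49) = 10^0.01 = 1.023.
(b) Fraction as HOCl = 1 / (1 + 1.023) = 0.4942.
(b) HOCl = 0.4942 × 2.6 ppm = 1.285 ppm.

(a) 38.5 ppm; (b) 1.29 ppm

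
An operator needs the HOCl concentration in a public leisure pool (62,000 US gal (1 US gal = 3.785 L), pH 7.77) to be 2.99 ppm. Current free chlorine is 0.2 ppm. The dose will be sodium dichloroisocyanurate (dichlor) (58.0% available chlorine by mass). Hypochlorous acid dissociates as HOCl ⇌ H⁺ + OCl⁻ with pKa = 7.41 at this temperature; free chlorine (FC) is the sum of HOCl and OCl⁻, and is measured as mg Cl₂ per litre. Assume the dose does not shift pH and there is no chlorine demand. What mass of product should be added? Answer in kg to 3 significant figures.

3.90 kg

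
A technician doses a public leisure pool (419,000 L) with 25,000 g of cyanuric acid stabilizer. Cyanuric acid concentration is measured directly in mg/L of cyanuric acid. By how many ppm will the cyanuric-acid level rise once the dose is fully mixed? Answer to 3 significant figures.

Rise: 25,000 g / 419,000 L × 1000 = 59.67 mg/L.

59.7 ppm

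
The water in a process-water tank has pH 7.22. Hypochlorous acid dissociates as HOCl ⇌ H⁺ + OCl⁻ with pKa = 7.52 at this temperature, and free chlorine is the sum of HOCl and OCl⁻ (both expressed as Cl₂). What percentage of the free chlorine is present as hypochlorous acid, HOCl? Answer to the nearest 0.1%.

66.6%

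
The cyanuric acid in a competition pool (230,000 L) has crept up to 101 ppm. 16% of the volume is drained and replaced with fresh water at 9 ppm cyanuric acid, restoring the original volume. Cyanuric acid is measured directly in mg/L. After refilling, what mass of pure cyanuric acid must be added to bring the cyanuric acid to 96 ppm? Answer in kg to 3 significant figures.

2.24 kg

After draining 16% and refilling: 101 × 0.84 + 9 × 0.16 = 86.28 ppm.
Deficit to target: 96 − 86.28 = 9.72 mg/L.
Mass: 9.72 mg/L × 230,000 L = 2236 g cyanuric acid.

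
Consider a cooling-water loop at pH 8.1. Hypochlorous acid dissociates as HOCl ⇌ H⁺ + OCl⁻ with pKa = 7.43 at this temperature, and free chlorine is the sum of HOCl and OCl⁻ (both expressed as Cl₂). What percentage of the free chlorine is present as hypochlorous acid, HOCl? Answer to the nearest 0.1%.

[OCl⁻]/[HOCl] = 10^(pH − pKa) = 10^(8.1 − 7.43) = 10^0.67 = 4.677.
Fraction as HOCl = 1 / (1 + 4.677) = 0.1761.

17.6%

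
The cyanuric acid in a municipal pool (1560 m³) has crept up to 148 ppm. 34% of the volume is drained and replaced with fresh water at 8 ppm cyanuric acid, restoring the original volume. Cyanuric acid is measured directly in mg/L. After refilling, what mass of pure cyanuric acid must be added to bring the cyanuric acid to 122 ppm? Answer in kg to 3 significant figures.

Volume: 1560 m³ = 1,560,000 L.
After draining 34% and refilling: 148 × 0.66 + 8 × 0.34 = 100.4 ppm.
Deficit to target: 122 − 100.4 = 21.6 mg/L.
Mass: 21.6 mg/L × 1,560,000 L = 33,700 g cyanuric acid.

33.7 kg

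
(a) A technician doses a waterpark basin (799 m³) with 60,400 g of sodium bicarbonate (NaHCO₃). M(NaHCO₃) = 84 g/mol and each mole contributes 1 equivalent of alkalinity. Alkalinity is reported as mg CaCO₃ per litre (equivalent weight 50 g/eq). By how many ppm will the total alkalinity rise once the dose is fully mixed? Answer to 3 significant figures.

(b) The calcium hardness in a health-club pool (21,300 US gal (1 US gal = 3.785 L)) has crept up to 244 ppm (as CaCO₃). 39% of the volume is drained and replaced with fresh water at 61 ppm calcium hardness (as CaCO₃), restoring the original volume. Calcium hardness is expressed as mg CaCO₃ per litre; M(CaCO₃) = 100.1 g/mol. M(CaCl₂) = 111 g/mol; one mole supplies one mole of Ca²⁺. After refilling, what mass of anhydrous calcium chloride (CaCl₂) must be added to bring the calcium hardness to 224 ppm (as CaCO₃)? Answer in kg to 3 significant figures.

(a) Volume: 799 m³ = 799,000 L.
(a) Moles of NaHCO₃: 60,400 g ÷ 84 g/mol = 719 mol → 719 eq of alkalinity.
(a) As CaCO₃: 719 eq × 50 g/eq = 35,950 g.
(a) Rise: 35,950 g / 799,000 L × 1000 = 45 mg/L.

(b) Volume: 21,300 US gal × 3.785 L/gal = 80,620 L.
(b) After draining 39% and refilling: 244 × 0.61 + 61 × 0.39 = 172.63 ppm.
(b) Deficit to target: 224 − 172.63 = 51.37 mg/L.
(b) As CaCO₃: 51.37 mg/L × 80,620 L = 4141 g; ÷ 100.1 = 41.37 mol Ca²⁺.
(b) Mass: 41.37 × 111 = 4592 g.

(a) 45.0 ppm; (b) 4.59 kg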